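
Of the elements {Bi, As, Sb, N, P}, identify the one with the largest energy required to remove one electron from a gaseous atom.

N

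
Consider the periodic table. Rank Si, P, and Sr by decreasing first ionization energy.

P > Si > Sr

Si is in period 3, group 14; P is in period 3, group 15; Sr is in period 5, group 2.
First ionization energy rises across a period (greater Z_eff holds electrons more tightly) and falls down a group (valence electrons are farther from the nucleus).
Here both period and group differ, so the two effects have to be weighed against each other.
Si > Sr: both effects reinforce here, so Si is clearly the higher of the two.
P > Si: both are in period 3; the period trend gives P the larger value.
For reference (kJ/mol): Si 786, P 1012, Sr 550.
So from highest to lowest: P > Si > Sr.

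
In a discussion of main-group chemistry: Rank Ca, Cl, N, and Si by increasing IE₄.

IE_4 is the cost of taking one more electron from the +3 cation: Ca³⁺ is already 1 electron into the core; Cl³⁺ still has 4 valence electrons; N³⁺ still has 2 valence electrons; Si³⁺ still has 1 valence electron.
Usually core removal costs more than valence removal, but here the competition is close: a tightly held n=2 valence electron can cost more to remove than an n=3 core electron, so the actual values have to decide it.
Valence configurations: Cl³⁺ [Ne]3s²3p², N³⁺ [He]2s², Si³⁺ [Ne]3s¹.
Tabulated IE_4 (kJ/mol): Ca 6491, Cl 5159, N 7475, Si 4356.
Putting it together, IE_4: Si < Cl < Ca < N.

Si < Cl < Ca < N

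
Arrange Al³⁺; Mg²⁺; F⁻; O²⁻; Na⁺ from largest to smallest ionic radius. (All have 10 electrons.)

O²⁻ > F⁻ > Na⁺ > Mg²⁺ > Al³⁺

All of these have 10 electrons, so size is governed by nuclear charge alone: the more protons, the stronger the pull on the same electron cloud, and the smaller the ion.
Nuclear charges: Al³⁺ (Z=13), Mg²⁺ (Z=12), Na⁺ (Z=11), F⁻ (Z=9), O²⁻ (Z=8).
Largest to smallest: O²⁻ > F⁻ > Na⁺ > Mg²⁺ > Al³⁺.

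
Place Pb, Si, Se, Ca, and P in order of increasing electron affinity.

Ca < Pb < P < Si < Se

Si is in period 3, group 14; P is in period 3, group 15; Ca is in period 4, group 2; Se is in period 4, group 16; Pb is in period 6, group 14.
EA tends to increase across a period and decrease down a group, though the pattern is less regular than for IE or radius.
These span different periods and groups, so the two trends combine.
Pb > Ca: period and group pull opposite ways; the across-period shift dominates (35 vs 2 kJ/mol).
P > Pb: relative to Pb, both the across-period and down-group shifts push P's electron affinity up.
Si > P: this pair runs against the simple trend — see the exception note.
Se > Si: the two effects oppose for this pair; the across-period effect wins (195 vs 134 kJ/mol).
Note the exception: Si has a higher electron affinity than P, contrary to the simple trend — adding an electron to P's half-filled 3p³ is unfavourable, so Si (3p²) has the more exothermic EA.
Tabulated electron affinity (kJ/mol): Si 134, P 72, Ca 2, Se 195, Pb 35.
So from lowest to highest: Ca < Pb < P < Si < Se.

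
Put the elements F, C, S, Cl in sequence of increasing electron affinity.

C is in period 2, group 14; F is in period 2, group 17; S is in period 3, group 16; Cl is in period 3, group 17.
Adding an electron releases more energy for atoms nearer the top right (short of the noble gases).
These span different periods and groups, so the two trends combine.
S > C: the two effects oppose for this pair; the across-period effect wins (200 vs 122 kJ/mol).
F > S: both effects reinforce here, so F is clearly the higher of the two.
Cl > F: this pair runs against the simple trend — see the exception note.
Note the exception: Cl has a higher electron affinity than F, contrary to the simple trend — F's small 2p subshell makes the incoming electron feel strong e⁻–e⁻ repulsion, so Cl actually releases more energy on gaining an electron.
Approximate values (kJ/mol): C 122, F 328, S 200, Cl 349.
So from lowest to highest: C < S < F < Cl.

C < S < F < Cl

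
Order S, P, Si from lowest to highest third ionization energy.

P < Si < S

The third ionization energy removes an electron from the +2 ion. For each element: S²⁺ still has 4 valence electrons; P²⁺ still has 3 valence electrons; Si²⁺ still has 2 valence electrons.
All are still removing valence electrons, so compare the +2 ions as you would atoms: IE_3 generally rises across a period (higher Z_eff) and falls down a group (larger shell), subject to the usual subshell exceptions.
Valence configurations: S²⁺ [Ne]3s²3p², P²⁺ [Ne]3s²3p¹, Si²⁺ [Ne]3s².
P²⁺ loses a lone 3p electron whereas Si²⁺ must break into a filled 3s² pair, so IE_3(Si) > IE_3(P) even though P has the higher nuclear charge.
Tabulated IE_3 (kJ/mol): S 3357, P 2914, Si 3232.
Putting it together, IE_3: P < Si < S.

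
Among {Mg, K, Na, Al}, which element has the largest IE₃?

Mg

IE_3 is the cost of taking one more electron from the +2 cation: Mg²⁺ is the bare [Ne] core; K²⁺ is already 1 electron into the core; Na²⁺ is already 1 electron into the core; Al²⁺ still has 1 valence electron.
Core electrons are held far more tightly than valence electrons, so K, Na and Mg top the IE_3 order.
Tabulated IE_3 (kJ/mol): Mg 7733, K 4420, Na 6910, Al 2745.
Hence IE_3: Al < K < Na < Mg.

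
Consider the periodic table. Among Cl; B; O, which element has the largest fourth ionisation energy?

B

After 3 electrons have been removed, what remains? Cl³⁺ still has 4 valence electrons; B³⁺ is the bare [He] core; O³⁺ still has 3 valence electrons.
Pulling an electron out of a noble-gas core costs far more than removing a remaining valence electron, so B sits at the high end of IE_4.
Valence configurations: Cl³⁺ [Ne]3s²3p², O³⁺ [He]2s²2p¹.
Tabulated IE_4 (kJ/mol): Cl 5159, B 25026, O 7469.
Overall IE_4 order: Cl < O < B.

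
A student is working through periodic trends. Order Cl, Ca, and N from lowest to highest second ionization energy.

After 1 electron has been removed, what remains? Cl⁺ still has 6 valence electrons; Ca⁺ still has 1 valence electron; N⁺ still has 4 valence electrons.
All are still removing valence electrons, so compare the +1 ions as you would atoms: IE_2 generally rises across a period (higher Z_eff) and falls down a group (larger shell), subject to the usual subshell exceptions.
Valence configurations: Cl⁺ [Ne]3s²3p⁴, Ca⁺ [Ar]4s¹, N⁺ [He]2s²2p².
Tabulated IE_2 (kJ/mol): Cl 2298, Ca 1145, N 2856.
Hence IE_2: Ca < Cl < N.

Ca < Cl < N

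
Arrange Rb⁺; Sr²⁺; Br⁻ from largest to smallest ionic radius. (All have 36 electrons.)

All of these have 36 electrons, so size is governed by nuclear charge alone: the more protons, the stronger the pull on the same electron cloud, and the smaller the ion.
Nuclear charges: Sr²⁺ (Z=38), Rb⁺ (Z=37), Br⁻ (Z=35).
Largest to smallest: Br⁻ > Rb⁺ > Sr²⁺.

Br⁻, Rb⁺, Sr²⁺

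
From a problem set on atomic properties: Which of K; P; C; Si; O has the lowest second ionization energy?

Si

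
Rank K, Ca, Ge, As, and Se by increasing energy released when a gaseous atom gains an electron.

K is in period 4, group 1; Ca is in period 4, group 2; Ge is in period 4, group 14; As is in period 4, group 15; Se is in period 4, group 16.
Atoms with high Z_eff and room in the valence shell (especially the halogens) have the most exothermic electron affinities.
All lie in period 4; the across-period trend (electron affinity increases left to right) applies, with the exception below.
Note the exception: K has a higher electron affinity than Ca, contrary to the simple trend — adding an electron to Ca (ns²) has to open a new, higher-energy np subshell, which is unfavourable.
Note the exception: Ge has a higher electron affinity than As, contrary to the simple trend — adding an electron to As's half-filled 4p³ is unfavourable, so Ge (4p²) has the more exothermic EA.
For reference (kJ/mol): K 48, Ca 2, Ge 119, As 78, Se 195.
So from lowest to highest: Ca < K < As < Ge < Se.

Ca < K < As < Ge < Se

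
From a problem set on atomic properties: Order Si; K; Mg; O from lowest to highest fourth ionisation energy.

Si < K < O < Mg

The fourth ionization energy removes an electron from the +3 ion. For each element: Si³⁺ still has 1 valence electron; K³⁺ is already 2 electrons into the core; Mg³⁺ is already 1 electron into the core; O³⁺ still has 3 valence electrons.
Usually core removal costs more than valence removal, but here the competition is close: a tightly held n=2 valence electron can cost more to remove than an n=3 core electron, so the actual values have to decide it.
Valence configurations: Si³⁺ [Ne]3s¹, O³⁺ [He]2s²2p¹.
Tabulated IE_4 (kJ/mol): Si 4356, K 5877, Mg 10543, O 7469.
So the fourth ionization energies run Si < K < O < Mg.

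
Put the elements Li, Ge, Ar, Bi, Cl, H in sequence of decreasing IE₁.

Ar > H > Cl > Ge > Bi > Li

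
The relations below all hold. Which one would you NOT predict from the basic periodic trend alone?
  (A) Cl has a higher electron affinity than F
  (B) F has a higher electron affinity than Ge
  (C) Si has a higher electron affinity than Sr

(A)

The general trend: electron affinity increases across a period and decreases down a group.
(A) Cl (period 3, group 17) vs F (period 2, group 17): the stated order contradicts the simple trend.
(B) F (period 2, group 17) vs Ge (period 4, group 14): the stated order agrees with the simple trend.
(C) Si (period 3, group 14) vs Sr (period 5, group 2): the stated order agrees with the simple trend.
The exception is (A): F's small 2p subshell makes the incoming electron feel strong e⁻–e⁻ repulsion, so Cl actually releases more energy on gaining an electron.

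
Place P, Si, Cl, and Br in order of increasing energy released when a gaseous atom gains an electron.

Si is in period 3, group 14; P is in period 3, group 15; Cl is in period 3, group 17; Br is in period 4, group 17.
Atoms with high Z_eff and room in the valence shell (especially the halogens) have the most exothermic electron affinities.
Neither a single period nor a single group — weigh both effects.
Si > P: this pair runs against the simple trend — see the exception note.
Br > Si: the two effects oppose for this pair; the across-period effect wins (325 vs 134 kJ/mol).
Cl > Br: they share group 17; the group trend gives Cl the larger value.
Note the exception: Si has a higher electron affinity than P, contrary to the simple trend — adding an electron to P's half-filled 3p³ is unfavourable, so Si (3p²) has the more exothermic EA.
Tabulated electron affinity (kJ/mol): Si 134, P 72, Cl 349, Br 325.
So from lowest to highest: P < Si < Br < Cl.

P < Si < Br < Cl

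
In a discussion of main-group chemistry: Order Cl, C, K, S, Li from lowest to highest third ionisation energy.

Consider each +2 ion: Cl²⁺ still has 5 valence electrons; C²⁺ still has 2 valence electrons; K²⁺ is already 1 electron into the core; S²⁺ still has 4 valence electrons; Li²⁺ is already 1 electron into the core.
Usually core removal costs more than valence removal, but here the competition is close: a tightly held n=2 valence electron can cost more to remove than an n=3 core electron, so the actual values have to decide it.
Valence configurations: Cl²⁺ [Ne]3s²3p³, C²⁺ [He]2s², S²⁺ [Ne]3s²3p².
The numbers (kJ/mol): Cl 3822, C 4620, K 4420, S 3357, Li 11815.
So the third ionization energies run S < Cl < K < C < Li.

S < Cl < K < C < Li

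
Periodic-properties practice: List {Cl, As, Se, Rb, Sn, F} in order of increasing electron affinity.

F is in period 2, group 17; Cl is in period 3, group 17; As is in period 4, group 15; Se is in period 4, group 16; Rb is in period 5, group 1; Sn is in period 5, group 14.
EA tends to increase across a period and decrease down a group, though the pattern is less regular than for IE or radius.
Here both period and group differ, so the two effects have to be weighed against each other.
As > Rb: relative to Rb, both the across-period and down-group shifts push As's electron affinity up.
Sn > As: this pair runs against the simple trend — see the exception note.
Se > Sn: relative to Sn, both the across-period and down-group shifts push Se's electron affinity up.
F > Se: both effects reinforce here, so F is clearly the higher of the two.
Cl > F: this pair runs against the simple trend — see the exception note.
Note the exception: Sn has a higher electron affinity than As, contrary to the simple trend — adding an electron to As's half-filled np³ subshell costs electron-pairing energy.
Note the exception: Cl has a higher electron affinity than F, contrary to the simple trend — F's small 2p subshell makes the incoming electron feel strong e⁻–e⁻ repulsion, so Cl actually releases more energy on gaining an electron.
Approximate values (kJ/mol): F 328, Cl 349, As 78, Se 195, Rb 47, Sn 107.
So from lowest to highest: Rb < As < Sn < Se < F < Cl.

Rb < As < Sn < Se < F < Cl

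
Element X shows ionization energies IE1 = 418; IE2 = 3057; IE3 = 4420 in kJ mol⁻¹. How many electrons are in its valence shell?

Look for the largest jump between consecutive ionization energies: IE2/IE1 ≈ 7.3, far larger than any earlier ratio.
That jump marks the point where a core electron is being removed. So the atom has 1 valence electron.

1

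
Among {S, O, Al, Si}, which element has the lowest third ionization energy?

The third ionization energy removes an electron from the +2 ion. For each element: S²⁺ still has 4 valence electrons; O²⁺ still has 4 valence electrons; Al²⁺ still has 1 valence electron; Si²⁺ still has 2 valence electrons.
All are still removing valence electrons, so compare the +2 ions as you would atoms: IE_3 generally rises across a period (higher Z_eff) and falls down a group (larger shell), subject to the usual subshell exceptions.
Valence configurations: S²⁺ [Ne]3s²3p², O²⁺ [He]2s²2p², Al²⁺ [Ne]3s¹, Si²⁺ [Ne]3s².
The numbers (kJ/mol): S 3357, O 5300, Al 2745, Si 3232.
Putting it together, IE_3: Al < Si < S < O.

Al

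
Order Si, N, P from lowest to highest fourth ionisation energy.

Si, P, N

After 3 electrons have been removed, what remains? Si³⁺ still has 1 valence electron; N³⁺ still has 2 valence electrons; P³⁺ still has 2 valence electrons.
All are still removing valence electrons, so compare the +3 ions as you would atoms: IE_4 generally rises across a period (higher Z_eff) and falls down a group (larger shell), subject to the usual subshell exceptions.
Valence configurations: Si³⁺ [Ne]3s¹, N³⁺ [He]2s², P³⁺ [Ne]3s².
The numbers (kJ/mol): Si 4356, N 7475, P 4964.
Hence IE_4: Si < P < N.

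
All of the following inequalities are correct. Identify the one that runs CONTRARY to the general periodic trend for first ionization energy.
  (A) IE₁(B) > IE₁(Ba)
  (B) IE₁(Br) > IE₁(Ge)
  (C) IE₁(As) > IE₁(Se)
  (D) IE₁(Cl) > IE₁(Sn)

The general trend: first ionization energy increases across a period and decreases down a group.
(A) B (period 2, group 13) vs Ba (period 6, group 2): the stated order agrees with the simple trend.
(B) Br (period 4, group 17) vs Ge (period 4, group 14): the stated order agrees with the simple trend.
(C) As (period 4, group 15) vs Se (period 4, group 16): the stated order contradicts the simple trend.
(D) Cl (period 3, group 17) vs Sn (period 5, group 14): the stated order agrees with the simple trend.
The exception is (C): Se (4p⁴) ionizes more easily than half-filled As (4p³).

(C)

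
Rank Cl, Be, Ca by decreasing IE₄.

Be > Ca > Cl

Consider each +3 ion: Cl³⁺ still has 4 valence electrons; Be³⁺ is already 1 electron into the core; Ca³⁺ is already 1 electron into the core.
Breaking into a closed-shell core is much more expensive than removing a leftover valence electron — Ca and Be have the largest IE_4 here.
The numbers (kJ/mol): Cl 5159, Be 21007, Ca 6491.
So the fourth ionization energies run Cl < Ca < Be.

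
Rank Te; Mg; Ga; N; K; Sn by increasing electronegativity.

K < Mg < Ga < Sn < Te < N

N is in period 2, group 15; Mg is in period 3, group 2; K is in period 4, group 1; Ga is in period 4, group 13; Sn is in period 5, group 14; Te is in period 5, group 16.
Atoms toward the upper right of the periodic table pull bonding electrons most strongly.
These span different periods and groups, so the two trends combine.
Mg > K: both effects reinforce here, so Mg is clearly the higher of the two.
Ga > Mg: the two effects oppose for this pair; the across-period effect wins (1.81 vs 1.31).
Sn > Ga: period and group pull opposite ways; the across-period shift dominates (1.96 vs 1.81).
Te > Sn: Te lies to the right of Sn in period 5, so the across-period effect alone puts Te higher.
N > Te: period and group pull opposite ways; the down-group shift dominates (3.04 vs 2.10).
Approximate values (Pauling): N 3.04, Mg 1.31, K 0.82, Ga 1.81, Sn 1.96, Te 2.10.
So from lowest to highest: K < Mg < Ga < Sn < Te < N.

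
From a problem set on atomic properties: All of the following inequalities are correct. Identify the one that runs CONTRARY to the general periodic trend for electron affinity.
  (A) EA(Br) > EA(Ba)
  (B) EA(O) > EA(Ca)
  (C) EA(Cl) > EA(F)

The general trend: electron affinity increases across a period and decreases down a group.
(A) Br (period 4, group 17) vs Ba (period 6, group 2): the stated order agrees with the simple trend.
(B) O (period 2, group 16) vs Ca (period 4, group 2): the stated order agrees with the simple trend.
(C) Cl (period 3, group 17) vs F (period 2, group 17): the stated order contradicts the simple trend.
The exception is (C): F's small 2p subshell makes the incoming electron feel strong e⁻–e⁻ repulsion, so Cl actually releases more energy on gaining an electron.

(C)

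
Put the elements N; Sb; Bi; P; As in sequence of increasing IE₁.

Bi, Sb, As, P, N

IE₁ increases left→right with effective nuclear charge and decreases top→bottom as the valence shell moves farther out.
All are in group 15, so first ionization energy increases up the group.
So from lowest to highest: Bi < Sb < As < P < N.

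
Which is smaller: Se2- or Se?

Forming Se2- adds 2 electrons to Se. More electron–electron repulsion in the same shell, with unchanged nuclear charge, lets the cloud expand.
An anion is larger than its parent atom: Se2- > Se.

Se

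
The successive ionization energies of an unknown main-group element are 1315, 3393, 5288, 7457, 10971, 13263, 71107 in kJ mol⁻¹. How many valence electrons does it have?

Look for the largest jump between consecutive ionization energies: IE7/IE6 ≈ 5.4, far larger than any earlier ratio.
That jump marks the point where a core electron is being removed. So the atom has 6 valence electrons.

6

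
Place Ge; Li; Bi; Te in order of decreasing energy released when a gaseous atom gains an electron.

Te, Ge, Bi, Li

Li is in period 2, group 1; Ge is in period 4, group 14; Te is in period 5, group 16; Bi is in period 6, group 15.
Atoms with high Z_eff and room in the valence shell (especially the halogens) have the most exothermic electron affinities.
Here both period and group differ, so the two effects have to be weighed against each other.
Bi > Li: the two effects oppose for this pair; the across-period effect wins (91 vs 60 kJ/mol).
Ge > Bi: period and group pull opposite ways; the down-group shift dominates (119 vs 91 kJ/mol).
Te > Ge: period and group pull opposite ways; the across-period shift dominates (190 vs 119 kJ/mol).
Tabulated electron affinity (kJ/mol): Li 60, Ge 119, Te 190, Bi 91.
So from highest to lowest: Te > Ge > Bi > Li.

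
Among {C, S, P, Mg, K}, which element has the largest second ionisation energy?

K

The second ionization energy removes an electron from the +1 ion. For each element: C⁺ still has 3 valence electrons; S⁺ still has 5 valence electrons; P⁺ still has 4 valence electrons; Mg⁺ still has 1 valence electron; K⁺ is the bare [Ar] core.
Pulling an electron out of a noble-gas core costs far more than removing a remaining valence electron, so K sits at the high end of IE_2.
Valence configurations: C⁺ [He]2s²2p¹, S⁺ [Ne]3s²3p³, P⁺ [Ne]3s²3p², Mg⁺ [Ne]3s¹.
Tabulated IE_2 (kJ/mol): C 2353, S 2252, P 1907, Mg 1451, K 3052.
Hence IE_2: Mg < P < S < C < K.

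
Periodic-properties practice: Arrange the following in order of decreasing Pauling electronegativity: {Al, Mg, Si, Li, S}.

Li is in period 2, group 1; Mg is in period 3, group 2; Al is in period 3, group 13; Si is in period 3, group 14; S is in period 3, group 16.
EN rises left→right (higher Z_eff, smaller atoms) and falls top→bottom (larger, more shielded atoms).
These span different periods and groups, so the two trends combine.
Mg > Li: period and group pull opposite ways; the across-period shift dominates (1.31 vs 0.98).
Al > Mg: Al lies to the right of Mg in period 3, so the across-period effect alone puts Al higher.
Si > Al: both are in period 3; the period trend gives Si the larger value.
S > Si: S lies to the right of Si in period 3, so the across-period effect alone puts S higher.
Tabulated electronegativity (Pauling): Li 0.98, Mg 1.31, Al 1.61, Si 1.90, S 2.58.
So from highest to lowest: S > Si > Al > Mg > Li.

S > Si > Al > Mg > Li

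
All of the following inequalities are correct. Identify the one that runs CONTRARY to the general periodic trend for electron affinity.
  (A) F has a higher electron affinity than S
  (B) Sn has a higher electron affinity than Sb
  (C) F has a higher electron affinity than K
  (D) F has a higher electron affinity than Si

(B)

The general trend: electron affinity increases across a period and decreases down a group.
(A) F (period 2, group 17) vs S (period 3, group 16): the stated order agrees with the simple trend.
(B) Sn (period 5, group 14) vs Sb (period 5, group 15): the stated order contradicts the simple trend.
(C) F (period 2, group 17) vs K (period 4, group 1): the stated order agrees with the simple trend.
(D) F (period 2, group 17) vs Si (period 3, group 14): the stated order agrees with the simple trend.
The exception is (B): adding an electron to Sb's half-filled 5p³ is unfavourable, so Sn has the more exothermic EA.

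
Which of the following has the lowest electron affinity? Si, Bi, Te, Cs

Cs

Si is in period 3, group 14; Te is in period 5, group 16; Cs is in period 6, group 1; Bi is in period 6, group 15.
Adding an electron releases more energy for atoms nearer the top right (short of the noble gases).
These span different periods and groups, so the two trends combine.
Bi > Cs: Bi lies to the right of Cs in period 6, so the across-period effect alone puts Bi higher.
Si > Bi: period and group pull opposite ways; the down-group shift dominates (134 vs 91 kJ/mol).
Te > Si: the two effects oppose for this pair; the across-period effect wins (190 vs 134 kJ/mol).
For reference (kJ/mol): Si 134, Te 190, Cs 46, Bi 91.
The lowest electron affinity among these belongs to Cs.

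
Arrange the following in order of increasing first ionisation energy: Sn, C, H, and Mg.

Sn, Mg, C, H

H is in period 1, group 1; C is in period 2, group 14; Mg is in period 3, group 2; Sn is in period 5, group 14.
Across a period the outer electron is held more tightly (higher IE₁); down a group it sits in a higher shell, more shielded, and comes off more easily.
Here both period and group differ, so the two effects have to be weighed against each other.
Mg > Sn: the two effects oppose for this pair; the down-group effect wins (738 vs 709 kJ/mol).
C > Mg: relative to Mg, both the across-period and down-group shifts push C's first ionization energy up.
H > C: period and group pull opposite ways; the down-group shift dominates (1312 vs 1086 kJ/mol).
Tabulated first ionization energy (kJ/mol): H 1312, C 1086, Mg 738, Sn 709.
So from lowest to highest: Sn < Mg < C < H.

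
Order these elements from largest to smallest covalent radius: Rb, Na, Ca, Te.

Na is in period 3, group 1; Ca is in period 4, group 2; Rb is in period 5, group 1; Te is in period 5, group 16.
Atomic radius shrinks across a period as nuclear charge pulls the same shell inward, and grows down a group as new shells are added.
Neither a single period nor a single group — weigh both effects.
Na > Te: the two effects oppose for this pair; the across-period effect wins (155 vs 136 pm).
Ca > Na: the two effects oppose for this pair; the down-group effect wins (171 vs 155 pm).
Rb > Ca: relative to Ca, both the across-period and down-group shifts push Rb's atomic radius up.
For reference (pm): Na 155, Ca 171, Rb 210, Te 136.
So from largest to smallest: Rb > Ca > Na > Te.

Rb > Ca > Na > Te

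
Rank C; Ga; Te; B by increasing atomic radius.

C < B < Ga < Te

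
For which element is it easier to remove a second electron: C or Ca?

Ca

IE_2 is the cost of taking one more electron from the +1 cation: C⁺ still has 3 valence electrons; Ca⁺ still has 1 valence electron.
All are still removing valence electrons, so compare the +1 ions as you would atoms: IE_2 generally rises across a period (higher Z_eff) and falls down a group (larger shell), subject to the usual subshell exceptions.
Valence configurations: C⁺ [He]2s²2p¹, Ca⁺ [Ar]4s¹.
Tabulated IE_2 (kJ/mol): C 2353, Ca 1145.
So the second ionization energies run Ca < C.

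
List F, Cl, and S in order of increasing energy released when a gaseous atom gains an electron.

S, F, Cl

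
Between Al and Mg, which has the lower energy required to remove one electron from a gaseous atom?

Al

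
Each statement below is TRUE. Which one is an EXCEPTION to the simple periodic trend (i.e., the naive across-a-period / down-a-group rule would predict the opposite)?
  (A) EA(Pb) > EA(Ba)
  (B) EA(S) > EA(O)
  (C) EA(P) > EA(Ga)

(B)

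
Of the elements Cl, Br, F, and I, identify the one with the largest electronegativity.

F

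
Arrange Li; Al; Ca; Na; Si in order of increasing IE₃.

Al < Si < Ca < Na < Li

IE_3 is the cost of taking one more electron from the +2 cation: Li²⁺ is already 1 electron into the core; Al²⁺ still has 1 valence electron; Ca²⁺ is the bare [Ar] core; Na²⁺ is already 1 electron into the core; Si²⁺ still has 2 valence electrons.
Core electrons are held far more tightly than valence electrons, so Ca, Na and Li top the IE_3 order.
Valence configurations: Al²⁺ [Ne]3s¹, Si²⁺ [Ne]3s².
Tabulated IE_3 (kJ/mol): Li 11815, Al 2745, Ca 4912, Na 6910, Si 3232.
Overall IE_3 order: Al < Si < Ca < Na < Li.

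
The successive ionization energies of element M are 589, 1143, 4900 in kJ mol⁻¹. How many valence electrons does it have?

2

Look for the largest jump between consecutive ionization energies: IE3/IE2 ≈ 4.3, far larger than any earlier ratio.
That jump marks the point where a core electron is being removed. So the atom has 2 valence electrons.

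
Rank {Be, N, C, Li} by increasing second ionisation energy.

Be < C < N < Li

The second ionization energy removes an electron from the +1 ion. For each element: Be⁺ still has 1 valence electron; N⁺ still has 4 valence electrons; C⁺ still has 3 valence electrons; Li⁺ is the bare [He] core.
Core electrons are held far more tightly than valence electrons, so Li tops the IE_2 order.
Valence configurations: Be⁺ [He]2s¹, N⁺ [He]2s²2p², C⁺ [He]2s²2p¹.
Tabulated IE_2 (kJ/mol): Be 1757, N 2856, C 2353, Li 7298.
So the second ionization energies run Be < C < N < Li.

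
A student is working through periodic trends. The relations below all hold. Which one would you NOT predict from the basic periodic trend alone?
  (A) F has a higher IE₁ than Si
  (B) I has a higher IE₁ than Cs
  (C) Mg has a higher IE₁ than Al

(C)

The general trend: IE₁ increases across a period and decreases down a group.
(A) F (period 2, group 17) vs Si (period 3, group 14): the stated order agrees with the simple trend.
(B) I (period 5, group 17) vs Cs (period 6, group 1): the stated order agrees with the simple trend.
(C) Mg (period 3, group 2) vs Al (period 3, group 13): the stated order contradicts the simple trend.
The exception is (C): Al's single 3p electron is easier to remove than one from Mg's filled 3s².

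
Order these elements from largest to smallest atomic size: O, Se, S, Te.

Across a period the added protons contract the valence shell; down a group each new principal shell makes the atom larger.
All are in group 16, so atomic radius increases down the group.
So from largest to smallest: Te > Se > S > O.

Te, Se, S, O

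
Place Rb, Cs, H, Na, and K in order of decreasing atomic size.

Cs, Rb, K, Na, H

Radius decreases left→right (rising Z_eff, same n) and increases top→bottom (higher n).
All are in group 1, so atomic radius increases down the group.
So from largest to smallest: Cs > Rb > K > Na > H.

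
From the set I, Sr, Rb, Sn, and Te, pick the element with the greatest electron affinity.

I

Rb is in period 5, group 1; Sr is in period 5, group 2; Sn is in period 5, group 14; Te is in period 5, group 16; I is in period 5, group 17.
Adding an electron releases more energy for atoms nearer the top right (short of the noble gases).
All lie in period 5; the across-period trend (electron affinity increases left to right) applies, with the exception below.
Note the exception: Rb has a higher electron affinity than Sr, contrary to the simple trend — adding an electron to Sr (ns²) has to open a new, higher-energy np subshell, which is unfavourable.
Approximate values (kJ/mol): Rb 47, Sr 5, Sn 107, Te 190, I 295.
The greatest electron affinity among these belongs to I.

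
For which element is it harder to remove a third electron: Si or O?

O

After 2 electrons have been removed, what remains? Si²⁺ still has 2 valence electrons; O²⁺ still has 4 valence electrons.
All are still removing valence electrons, so compare the +2 ions as you would atoms: IE_3 generally rises across a period (higher Z_eff) and falls down a group (larger shell), subject to the usual subshell exceptions.
Valence configurations: Si²⁺ [Ne]3s², O²⁺ [He]2s²2p².
The numbers (kJ/mol): Si 3232, O 5300.
Overall IE_3 order: Si < O.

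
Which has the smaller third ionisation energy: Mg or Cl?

Cl

The third ionization energy removes an electron from the +2 ion. For each element: Mg²⁺ is the bare [Ne] core; Cl²⁺ still has 5 valence electrons.
Pulling an electron out of a noble-gas core costs far more than removing a remaining valence electron, so Mg sits at the high end of IE_3.
The numbers (kJ/mol): Mg 7733, Cl 3822.
Hence IE_3: Cl < Mg.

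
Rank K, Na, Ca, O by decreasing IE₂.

The second ionization energy removes an electron from the +1 ion. For each element: K⁺ is the bare [Ar] core; Na⁺ is the bare [Ne] core; Ca⁺ still has 1 valence electron; O⁺ still has 5 valence electrons.
Usually core removal costs more than valence removal, but here the competition is close: a tightly held n=2 valence electron can cost more to remove than an n=3 core electron, so the actual values have to decide it.
Valence configurations: Ca⁺ [Ar]4s¹, O⁺ [He]2s²2p³.
The numbers (kJ/mol): K 3052, Na 4562, Ca 1145, O 3388.
Putting it together, IE_2: Ca < K < O < Na.

Na, O, K, Ca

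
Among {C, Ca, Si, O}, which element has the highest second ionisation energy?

O

Consider each +1 ion: C⁺ still has 3 valence electrons; Ca⁺ still has 1 valence electron; Si⁺ still has 3 valence electrons; O⁺ still has 5 valence electrons.
All are still removing valence electrons, so compare the +1 ions as you would atoms: IE_2 generally rises across a period (higher Z_eff) and falls down a group (larger shell), subject to the usual subshell exceptions.
Valence configurations: C⁺ [He]2s²2p¹, Ca⁺ [Ar]4s¹, Si⁺ [Ne]3s²3p¹, O⁺ [He]2s²2p³.
The numbers (kJ/mol): C 2353, Ca 1145, Si 1577, O 3388.
Putting it together, IE_2: Ca < Si < C < O.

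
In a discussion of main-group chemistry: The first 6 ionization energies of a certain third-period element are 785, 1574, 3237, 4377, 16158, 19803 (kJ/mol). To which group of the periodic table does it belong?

Group 14

Look for the largest jump between consecutive ionization energies: IE5/IE4 ≈ 3.7, far larger than any earlier ratio.
That jump marks the point where a core electron is being removed. So the atom has 4 valence electrons.
A main-group element with 4 valence electrons is in group 14.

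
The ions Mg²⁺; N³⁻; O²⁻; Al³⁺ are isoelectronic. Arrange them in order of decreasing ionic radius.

All of these have 10 electrons, so size is governed by nuclear charge alone: the more protons, the stronger the pull on the same electron cloud, and the smaller the ion.
Nuclear charges: Al³⁺ (Z=13), Mg²⁺ (Z=12), O²⁻ (Z=8), N³⁻ (Z=7).
Largest to smallest: N³⁻ > O²⁻ > Mg²⁺ > Al³⁺.

N³⁻ > O²⁻ > Mg²⁺ > Al³⁺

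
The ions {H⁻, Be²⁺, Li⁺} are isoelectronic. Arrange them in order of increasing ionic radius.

Be²⁺ < Li⁺ < H⁻

All of these have 2 electrons, so size is governed by nuclear charge alone: the more protons, the stronger the pull on the same electron cloud, and the smaller the ion.
Nuclear charges: Be²⁺ (Z=4), Li⁺ (Z=3), H⁻ (Z=1).
Smallest to largest: Be²⁺ < Li⁺ < H⁻.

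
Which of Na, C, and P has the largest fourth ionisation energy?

Na

The fourth ionization energy removes an electron from the +3 ion. For each element: Na³⁺ is already 2 electrons into the core; C³⁺ still has 1 valence electron; P³⁺ still has 2 valence electrons.
Breaking into a closed-shell core is much more expensive than removing a leftover valence electron — Na has the largest IE_4 here.
Valence configurations: C³⁺ [He]2s¹, P³⁺ [Ne]3s².
Tabulated IE_4 (kJ/mol): Na 9543, C 6223, P 4964.
Putting it together, IE_4: P < C < Na.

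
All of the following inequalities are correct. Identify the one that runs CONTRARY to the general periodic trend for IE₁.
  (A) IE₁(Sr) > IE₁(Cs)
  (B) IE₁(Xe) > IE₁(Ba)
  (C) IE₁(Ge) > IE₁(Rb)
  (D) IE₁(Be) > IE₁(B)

(D)

The general trend: IE₁ increases across a period and decreases down a group.
(A) Sr (period 5, group 2) vs Cs (period 6, group 1): the stated order agrees with the simple trend.
(B) Xe (period 5, group 18) vs Ba (period 6, group 2): the stated order agrees with the simple trend.
(C) Ge (period 4, group 14) vs Rb (period 5, group 1): the stated order agrees with the simple trend.
(D) Be (period 2, group 2) vs B (period 2, group 13): the stated order contradicts the simple trend.
The exception is (D): removing B's lone 2p electron is easier than breaking Be's filled 2s².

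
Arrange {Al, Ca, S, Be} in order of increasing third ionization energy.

After 2 electrons have been removed, what remains? Al²⁺ still has 1 valence electron; Ca²⁺ is the bare [Ar] core; S²⁺ still has 4 valence electrons; Be²⁺ is the bare [He] core.
Pulling an electron out of a noble-gas core costs far more than removing a remaining valence electron, so Ca and Be sit at the high end of IE_3.
Valence configurations: Al²⁺ [Ne]3s¹, S²⁺ [Ne]3s²3p².
Approximate IE_3 values (kJ/mol): Al 2745, Ca 4912, S 3357, Be 14849.
Hence IE_3: Al < S < Ca < Be.

Al < S < Ca < Be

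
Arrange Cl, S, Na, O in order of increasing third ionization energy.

S < Cl < O < Na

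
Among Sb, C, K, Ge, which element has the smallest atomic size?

Across a period the added protons contract the valence shell; down a group each new principal shell makes the atom larger.
Here both period and group differ, so the two effects have to be weighed against each other.
Ge > C: Ge sits below C in group 14, so the down-group effect alone puts Ge larger.
Sb > Ge: the two effects oppose for this pair; the down-group effect wins (140 vs 121 pm).
K > Sb: the two effects oppose for this pair; the across-period effect wins (196 vs 140 pm).
Approximate values (pm): C 75, K 196, Ge 121, Sb 140.
The smallest atomic size among these belongs to C.

C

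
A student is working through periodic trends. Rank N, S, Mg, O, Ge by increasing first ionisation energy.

Mg, Ge, S, O, N

Removing the outermost electron gets harder across a period and easier down a group.
Here both period and group differ, so the two effects have to be weighed against each other.
Ge > Mg: period and group pull opposite ways; the across-period shift dominates (762 vs 738 kJ/mol).
S > Ge: relative to Ge, both the across-period and down-group shifts push S's first ionization energy up.
O > S: they share group 16; the group trend gives O the larger value.
N > O: this pair runs against the simple trend — see the exception note.
Note the exception: N has a higher first ionization energy than O, contrary to the simple trend — pairing an electron in O's 2p⁴ costs repulsion energy, so O ionizes more easily than half-filled N (2p³).
Tabulated first ionization energy (kJ/mol): N 1402, O 1314, Mg 738, S 1000, Ge 762.
So from lowest to highest: Mg < Ge < S < O < N.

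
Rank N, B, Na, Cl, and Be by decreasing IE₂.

Na > N > B > Cl > Be

Consider each +1 ion: N⁺ still has 4 valence electrons; B⁺ still has 2 valence electrons; Na⁺ is the bare [Ne] core; Cl⁺ still has 6 valence electrons; Be⁺ still has 1 valence electron.
Core electrons are held far more tightly than valence electrons, so Na tops the IE_2 order.
Valence configurations: N⁺ [He]2s²2p², B⁺ [He]2s², Cl⁺ [Ne]3s²3p⁴, Be⁺ [He]2s¹.
Tabulated IE_2 (kJ/mol): N 2856, B 2427, Na 4562, Cl 2298, Be 1757.
So the second ionization energies run Be < Cl < B < N < Na.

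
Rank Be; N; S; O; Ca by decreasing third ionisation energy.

The third ionization energy removes an electron from the +2 ion. For each element: Be²⁺ is the bare [He] core; N²⁺ still has 3 valence electrons; S²⁺ still has 4 valence electrons; O²⁺ still has 4 valence electrons; Ca²⁺ is the bare [Ar] core.
Usually core removal costs more than valence removal, but here the competition is close: a tightly held n=2 valence electron can cost more to remove than an n=3 core electron, so the actual values have to decide it.
Valence configurations: N²⁺ [He]2s²2p¹, S²⁺ [Ne]3s²3p², O²⁺ [He]2s²2p².
Tabulated IE_3 (kJ/mol): Be 14849, N 4578, S 3357, O 5300, Ca 4912.
So the third ionization energies run S < N < Ca < O < Be.

Be > O > Ca > N > S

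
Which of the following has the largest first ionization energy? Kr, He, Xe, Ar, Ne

He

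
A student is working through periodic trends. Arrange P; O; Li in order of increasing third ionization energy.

P < O < Li

After 2 electrons have been removed, what remains? P²⁺ still has 3 valence electrons; O²⁺ still has 4 valence electrons; Li²⁺ is already 1 electron into the core.
Pulling an electron out of a noble-gas core costs far more than removing a remaining valence electron, so Li sits at the high end of IE_3.
Valence configurations: P²⁺ [Ne]3s²3p¹, O²⁺ [He]2s²2p².
Tabulated IE_3 (kJ/mol): P 2914, O 5300, Li 11815.
Hence IE_3: P < O < Li.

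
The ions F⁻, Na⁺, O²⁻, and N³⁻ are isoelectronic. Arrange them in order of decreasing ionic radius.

N³⁻, O²⁻, F⁻, Na⁺

All of these have 10 electrons, so size is governed by nuclear charge alone: the more protons, the stronger the pull on the same electron cloud, and the smaller the ion.
Nuclear charges: Na⁺ (Z=11), F⁻ (Z=9), O²⁻ (Z=8), N³⁻ (Z=7).
Largest to smallest: N³⁻ > O²⁻ > F⁻ > Na⁺.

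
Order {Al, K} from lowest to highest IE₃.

Al, K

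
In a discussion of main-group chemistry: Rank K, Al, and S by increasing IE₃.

After 2 electrons have been removed, what remains? K²⁺ is already 1 electron into the core; Al²⁺ still has 1 valence electron; S²⁺ still has 4 valence electrons.
Core electrons are held far more tightly than valence electrons, so K tops the IE_3 order.
Valence configurations: Al²⁺ [Ne]3s¹, S²⁺ [Ne]3s²3p².
The numbers (kJ/mol): K 4420, Al 2745, S 3357.
Hence IE_3: Al < S < K.

Al, S, K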